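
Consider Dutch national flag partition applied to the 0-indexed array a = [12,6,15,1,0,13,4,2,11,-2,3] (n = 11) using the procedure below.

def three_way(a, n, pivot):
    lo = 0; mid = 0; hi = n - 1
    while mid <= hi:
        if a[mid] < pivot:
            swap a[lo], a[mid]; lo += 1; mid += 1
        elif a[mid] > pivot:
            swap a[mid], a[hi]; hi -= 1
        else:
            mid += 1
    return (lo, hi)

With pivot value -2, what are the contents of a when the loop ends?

pivot = -2; lo=0, mid=0, hi=10
a[mid]=12>-2: swap a[0],a[10]; hi=9 → [3,6,15,1,0,13,4,2,11,-2,12]
a[mid]=3>-2: swap a[0],a[9]; hi=8 → [-2,6,15,1,0,13,4,2,11,3,12]
a[mid]=-2=-2: mid=1
a[mid]=6>-2: swap a[1],a[8]; hi=7 → [-2,11,15,1,0,13,4,2,6,3,12]
a[mid]=11>-2: swap a[1],a[7]; hi=6 → [-2,2,15,1,0,13,4,11,6,3,12]
a[mid]=2>-2: swap a[1],a[6]; hi=5 → [-2,4,15,1,0,13,2,11,6,3,12]
a[mid]=4>-2: swap a[1],a[5]; hi=4 → [-2,13,15,1,0,4,2,11,6,3,12]
a[mid]=13>-2: swap a[1],a[4]; hi=3 → [-2,0,15,1,13,4,2,11,6,3,12]
a[mid]=0>-2: swap a[1],a[3]; hi=2 → [-2,1,15,0,13,4,2,11,6,3,12]
a[mid]=1>-2: swap a[1],a[2]; hi=1 → [-2,15,1,0,13,4,2,11,6,3,12]
a[mid]=15>-2: swap a[1],a[1]; hi=0 → [-2,15,1,0,13,4,2,11,6,3,12]
end: lo=0, hi=0; a = [-2,15,1,0,13,4,2,11,6,3,12]

[-2,15,1,0,13,4,2,11,6,3,12]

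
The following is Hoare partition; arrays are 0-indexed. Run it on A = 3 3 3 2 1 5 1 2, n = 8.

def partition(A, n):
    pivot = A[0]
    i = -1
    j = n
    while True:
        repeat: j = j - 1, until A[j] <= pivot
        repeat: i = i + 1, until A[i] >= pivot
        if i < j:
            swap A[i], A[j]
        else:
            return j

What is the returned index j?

pivot = A[0] = 3; i = -1, j = 8
j→7 (A[7]=2≤3), i→0 (A[0]=3≥3); i<j, swap → 2 3 3 2 1 5 1 3
j→6 (A[6]=1≤3), i→1 (A[1]=3≥3); i<j, swap → 2 1 3 2 1 5 3 3
j→4 (A[4]=1≤3), i→2 (A[2]=3≥3); i<j, swap → 2 1 1 2 3 5 3 3
j→3, i→4; i≥j, return j=3. A = 2 1 1 2 3 5 3 3

3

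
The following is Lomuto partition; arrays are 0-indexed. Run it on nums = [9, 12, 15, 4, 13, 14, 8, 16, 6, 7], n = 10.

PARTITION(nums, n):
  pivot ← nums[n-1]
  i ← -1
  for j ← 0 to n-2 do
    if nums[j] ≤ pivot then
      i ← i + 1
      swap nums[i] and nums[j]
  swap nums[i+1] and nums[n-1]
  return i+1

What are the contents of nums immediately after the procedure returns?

[4, 6, 7, 9, 13, 14, 8, 16, 12, 15]

pivot = nums[9] = 7; i = -1
j=0: nums[0]=9 > 7 → no swap
j=1: nums[1]=12 > 7 → no swap
j=2: nums[2]=15 > 7 → no swap
j=3: nums[3]=4 ≤ 7 → i=0, swap nums[0],nums[3] → [4, 12, 15, 9, 13, 14, 8, 16, 6, 7]
j=4: nums[4]=13 > 7 → no swap
j=5: nums[5]=14 > 7 → no swap
j=6: nums[6]=8 > 7 → no swap
j=7: nums[7]=16 > 7 → no swap
j=8: nums[8]=6 ≤ 7 → i=1, swap nums[1],nums[8] → [4, 6, 15, 9, 13, 14, 8, 16, 12, 7]
final swap nums[2],nums[9] → [4, 6, 7, 9, 13, 14, 8, 16, 12, 15]; return 2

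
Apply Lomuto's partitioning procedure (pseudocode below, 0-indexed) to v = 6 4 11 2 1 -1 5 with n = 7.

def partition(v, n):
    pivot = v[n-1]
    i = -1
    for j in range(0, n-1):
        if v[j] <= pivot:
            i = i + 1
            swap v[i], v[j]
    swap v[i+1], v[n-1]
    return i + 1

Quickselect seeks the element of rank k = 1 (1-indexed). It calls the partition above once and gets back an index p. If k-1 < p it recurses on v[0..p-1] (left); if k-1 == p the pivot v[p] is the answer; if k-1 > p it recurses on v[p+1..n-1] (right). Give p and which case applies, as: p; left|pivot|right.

pivot = v[6] = 5; i = -1
j=0: v[0]=6 > 5 → no swap
j=1: v[1]=4 ≤ 5 → i=0, swap v[0],v[1] → 4 6 11 2 1 -1 5
j=2: v[2]=11 > 5 → no swap
j=3: v[3]=2 ≤ 5 → i=1, swap v[1],v[3] → 4 2 11 6 1 -1 5
j=4: v[4]=1 ≤ 5 → i=2, swap v[2],v[4] → 4 2 1 6 11 -1 5
j=5: v[5]=-1 ≤ 5 → i=3, swap v[3],v[5] → 4 2 1 -1 11 6 5
final swap v[4],v[6] → 4 2 1 -1 5 6 11; return 4
p = 4; k-1 = 0 < 4 ⇒ left

4; left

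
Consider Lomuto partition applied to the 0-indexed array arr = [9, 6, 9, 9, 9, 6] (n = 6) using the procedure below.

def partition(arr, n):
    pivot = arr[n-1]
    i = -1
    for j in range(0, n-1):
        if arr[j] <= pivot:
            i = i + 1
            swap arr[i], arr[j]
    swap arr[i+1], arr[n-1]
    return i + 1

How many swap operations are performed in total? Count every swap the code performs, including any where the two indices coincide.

pivot=6, i=-1
j=0: 9>6, skip
j=1: 6≤6, i=0, swap(0,1) ⇒ [6, 9, 9, 9, 9, 6]
j=2: 9>6, skip
j=3: 9>6, skip
j=4: 9>6, skip
swap(1,5) ⇒ [6, 6, 9, 9, 9, 9]; return 1

2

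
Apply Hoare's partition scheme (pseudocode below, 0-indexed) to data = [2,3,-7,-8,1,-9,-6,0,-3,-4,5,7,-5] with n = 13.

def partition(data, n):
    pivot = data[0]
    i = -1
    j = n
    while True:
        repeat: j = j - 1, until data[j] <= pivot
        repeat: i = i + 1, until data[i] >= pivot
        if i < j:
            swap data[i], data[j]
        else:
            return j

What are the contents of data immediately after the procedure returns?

pivot=2
j stops at 12 (-5), i stops at 0 (2); swap ⇒ [-5,3,-7,-8,1,-9,-6,0,-3,-4,5,7,2]
j stops at 9 (-4), i stops at 1 (3); swap ⇒ [-5,-4,-7,-8,1,-9,-6,0,-3,3,5,7,2]
j stops at 8, i stops at 9; i≥j ⇒ return 8. data=[-5,-4,-7,-8,1,-9,-6,0,-3,3,5,7,2]

[-5,-4,-7,-8,1,-9,-6,0,-3,3,5,7,2]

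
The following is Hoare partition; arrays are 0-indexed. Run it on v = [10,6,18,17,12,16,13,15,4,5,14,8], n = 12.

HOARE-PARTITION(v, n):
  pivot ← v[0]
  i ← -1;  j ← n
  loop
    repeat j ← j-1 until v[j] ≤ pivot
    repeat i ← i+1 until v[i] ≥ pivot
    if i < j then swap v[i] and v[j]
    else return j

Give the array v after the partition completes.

[8,6,5,4,12,16,13,15,17,18,14,10]

pivot=10
j stops at 11 (8), i stops at 0 (10); swap ⇒ [8,6,18,17,12,16,13,15,4,5,14,10]
j stops at 9 (5), i stops at 2 (18); swap ⇒ [8,6,5,17,12,16,13,15,4,18,14,10]
j stops at 8 (4), i stops at 3 (17); swap ⇒ [8,6,5,4,12,16,13,15,17,18,14,10]
j stops at 3, i stops at 4; i≥j ⇒ return 3. v=[8,6,5,4,12,16,13,15,17,18,14,10]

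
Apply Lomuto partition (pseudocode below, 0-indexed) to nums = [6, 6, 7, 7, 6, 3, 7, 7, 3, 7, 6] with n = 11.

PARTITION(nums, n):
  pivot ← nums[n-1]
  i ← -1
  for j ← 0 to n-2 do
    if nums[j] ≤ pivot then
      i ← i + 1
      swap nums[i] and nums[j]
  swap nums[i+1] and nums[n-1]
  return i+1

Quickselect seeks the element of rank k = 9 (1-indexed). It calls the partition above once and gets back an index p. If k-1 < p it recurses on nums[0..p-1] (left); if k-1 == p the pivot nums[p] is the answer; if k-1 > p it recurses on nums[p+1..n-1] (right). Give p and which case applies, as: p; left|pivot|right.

pivot=6, i=-1
j=0: 6≤6, i=0, swap(0,0) ⇒ [6, 6, 7, 7, 6, 3, 7, 7, 3, 7, 6]
j=1: 6≤6, i=1, swap(1,1) ⇒ [6, 6, 7, 7, 6, 3, 7, 7, 3, 7, 6]
j=2: 7>6, skip
j=3: 7>6, skip
j=4: 6≤6, i=2, swap(2,4) ⇒ [6, 6, 6, 7, 7, 3, 7, 7, 3, 7, 6]
j=5: 3≤6, i=3, swap(3,5) ⇒ [6, 6, 6, 3, 7, 7, 7, 7, 3, 7, 6]
j=6: 7>6, skip
j=7: 7>6, skip
j=8: 3≤6, i=4, swap(4,8) ⇒ [6, 6, 6, 3, 3, 7, 7, 7, 7, 7, 6]
j=9: 7>6, skip
swap(5,10) ⇒ [6, 6, 6, 3, 3, 6, 7, 7, 7, 7, 7]; return 5
p = 5; k-1 = 8 > 5 ⇒ right

5; right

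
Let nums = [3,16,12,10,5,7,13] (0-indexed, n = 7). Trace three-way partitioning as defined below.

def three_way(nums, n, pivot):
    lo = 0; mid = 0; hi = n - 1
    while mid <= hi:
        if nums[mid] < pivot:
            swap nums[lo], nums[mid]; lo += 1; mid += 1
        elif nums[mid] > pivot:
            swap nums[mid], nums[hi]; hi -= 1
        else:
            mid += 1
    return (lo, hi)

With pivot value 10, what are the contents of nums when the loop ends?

[3,7,5,10,12,13,16]

lo=0 mid=0 hi=6
3<10: swap(0,0), lo=1 mid=1 ⇒ [3,16,12,10,5,7,13]
16>10: swap(1,6), hi=5 ⇒ [3,13,12,10,5,7,16]
13>10: swap(1,5), hi=4 ⇒ [3,7,12,10,5,13,16]
7<10: swap(1,1), lo=2 mid=2 ⇒ [3,7,12,10,5,13,16]
12>10: swap(2,4), hi=3 ⇒ [3,7,5,10,12,13,16]
5<10: swap(2,2), lo=3 mid=3 ⇒ [3,7,5,10,12,13,16]
10=10: mid=4
done. lo=3 hi=3; nums=[3,7,5,10,12,13,16]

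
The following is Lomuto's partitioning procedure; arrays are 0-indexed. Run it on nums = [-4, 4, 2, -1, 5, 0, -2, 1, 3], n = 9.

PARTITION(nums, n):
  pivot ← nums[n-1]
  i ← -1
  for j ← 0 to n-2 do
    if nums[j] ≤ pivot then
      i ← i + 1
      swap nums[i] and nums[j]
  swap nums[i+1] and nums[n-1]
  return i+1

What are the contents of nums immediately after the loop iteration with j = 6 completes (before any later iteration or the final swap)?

pivot = nums[8] = 3; i = -1
j=0: nums[0]=-4 ≤ 3 → i=0, swap nums[0],nums[0] (no change) → [-4, 4, 2, -1, 5, 0, -2, 1, 3]
j=1: nums[1]=4 > 3 → no swap
j=2: nums[2]=2 ≤ 3 → i=1, swap nums[1],nums[2] → [-4, 2, 4, -1, 5, 0, -2, 1, 3]
j=3: nums[3]=-1 ≤ 3 → i=2, swap nums[2],nums[3] → [-4, 2, -1, 4, 5, 0, -2, 1, 3]
j=4: nums[4]=5 > 3 → no swap
j=5: nums[5]=0 ≤ 3 → i=3, swap nums[3],nums[5] → [-4, 2, -1, 0, 5, 4, -2, 1, 3]
j=6: nums[6]=-2 ≤ 3 → i=4, swap nums[4],nums[6] → [-4, 2, -1, 0, -2, 4, 5, 1, 3]
(after j=6) nums = [-4, 2, -1, 0, -2, 4, 5, 1, 3]

[-4, 2, -1, 0, -2, 4, 5, 1, 3]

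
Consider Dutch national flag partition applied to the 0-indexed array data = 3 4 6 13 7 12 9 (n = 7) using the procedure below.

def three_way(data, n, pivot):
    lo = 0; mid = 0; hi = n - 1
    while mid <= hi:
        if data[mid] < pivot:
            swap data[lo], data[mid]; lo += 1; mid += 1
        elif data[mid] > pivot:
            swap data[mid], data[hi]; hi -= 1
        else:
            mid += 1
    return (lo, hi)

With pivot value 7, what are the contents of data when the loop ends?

3 4 6 7 12 9 13

pivot = 7; lo=0, mid=0, hi=6
data[mid]=3<7: swap data[0],data[0]; lo=1,mid=1 → 3 4 6 13 7 12 9
data[mid]=4<7: swap data[1],data[1]; lo=2,mid=2 → 3 4 6 13 7 12 9
data[mid]=6<7: swap data[2],data[2]; lo=3,mid=3 → 3 4 6 13 7 12 9
data[mid]=13>7: swap data[3],data[6]; hi=5 → 3 4 6 9 7 12 13
data[mid]=9>7: swap data[3],data[5]; hi=4 → 3 4 6 12 7 9 13
data[mid]=12>7: swap data[3],data[4]; hi=3 → 3 4 6 7 12 9 13
data[mid]=7=7: mid=4
end: lo=3, hi=3; data = 3 4 6 7 12 9 13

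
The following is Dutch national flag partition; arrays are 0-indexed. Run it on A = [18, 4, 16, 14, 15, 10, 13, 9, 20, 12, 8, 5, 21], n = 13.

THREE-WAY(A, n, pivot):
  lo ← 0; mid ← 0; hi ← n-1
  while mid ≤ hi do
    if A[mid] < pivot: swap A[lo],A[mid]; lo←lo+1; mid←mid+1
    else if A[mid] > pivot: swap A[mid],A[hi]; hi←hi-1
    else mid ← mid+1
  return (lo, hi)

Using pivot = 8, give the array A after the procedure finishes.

[5, 4, 8, 15, 10, 13, 9, 20, 12, 14, 16, 21, 18]

pivot = 8; lo=0, mid=0, hi=12
A[mid]=18>8: swap A[0],A[12]; hi=11 → [21, 4, 16, 14, 15, 10, 13, 9, 20, 12, 8, 5, 18]
A[mid]=21>8: swap A[0],A[11]; hi=10 → [5, 4, 16, 14, 15, 10, 13, 9, 20, 12, 8, 21, 18]
A[mid]=5<8: swap A[0],A[0]; lo=1,mid=1 → [5, 4, 16, 14, 15, 10, 13, 9, 20, 12, 8, 21, 18]
A[mid]=4<8: swap A[1],A[1]; lo=2,mid=2 → [5, 4, 16, 14, 15, 10, 13, 9, 20, 12, 8, 21, 18]
A[mid]=16>8: swap A[2],A[10]; hi=9 → [5, 4, 8, 14, 15, 10, 13, 9, 20, 12, 16, 21, 18]
A[mid]=8=8: mid=3
A[mid]=14>8: swap A[3],A[9]; hi=8 → [5, 4, 8, 12, 15, 10, 13, 9, 20, 14, 16, 21, 18]
A[mid]=12>8: swap A[3],A[8]; hi=7 → [5, 4, 8, 20, 15, 10, 13, 9, 12, 14, 16, 21, 18]
A[mid]=20>8: swap A[3],A[7]; hi=6 → [5, 4, 8, 9, 15, 10, 13, 20, 12, 14, 16, 21, 18]
A[mid]=9>8: swap A[3],A[6]; hi=5 → [5, 4, 8, 13, 15, 10, 9, 20, 12, 14, 16, 21, 18]
A[mid]=13>8: swap A[3],A[5]; hi=4 → [5, 4, 8, 10, 15, 13, 9, 20, 12, 14, 16, 21, 18]
A[mid]=10>8: swap A[3],A[4]; hi=3 → [5, 4, 8, 15, 10, 13, 9, 20, 12, 14, 16, 21, 18]
A[mid]=15>8: swap A[3],A[3]; hi=2 → [5, 4, 8, 15, 10, 13, 9, 20, 12, 14, 16, 21, 18]
end: lo=2, hi=2; A = [5, 4, 8, 15, 10, 13, 9, 20, 12, 14, 16, 21, 18]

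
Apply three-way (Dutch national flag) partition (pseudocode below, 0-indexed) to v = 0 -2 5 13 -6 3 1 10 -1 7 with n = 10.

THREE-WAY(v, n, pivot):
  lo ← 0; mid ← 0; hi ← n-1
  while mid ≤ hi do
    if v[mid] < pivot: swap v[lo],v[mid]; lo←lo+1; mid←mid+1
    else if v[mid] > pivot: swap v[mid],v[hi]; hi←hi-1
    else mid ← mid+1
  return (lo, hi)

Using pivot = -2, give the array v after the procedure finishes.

pivot = -2; lo=0, mid=0, hi=9
v[mid]=0>-2: swap v[0],v[9]; hi=8 → 7 -2 5 13 -6 3 1 10 -1 0
v[mid]=7>-2: swap v[0],v[8]; hi=7 → -1 -2 5 13 -6 3 1 10 7 0
v[mid]=-1>-2: swap v[0],v[7]; hi=6 → 10 -2 5 13 -6 3 1 -1 7 0
v[mid]=10>-2: swap v[0],v[6]; hi=5 → 1 -2 5 13 -6 3 10 -1 7 0
v[mid]=1>-2: swap v[0],v[5]; hi=4 → 3 -2 5 13 -6 1 10 -1 7 0
v[mid]=3>-2: swap v[0],v[4]; hi=3 → -6 -2 5 13 3 1 10 -1 7 0
v[mid]=-6<-2: swap v[0],v[0]; lo=1,mid=1 → -6 -2 5 13 3 1 10 -1 7 0
v[mid]=-2=-2: mid=2
v[mid]=5>-2: swap v[2],v[3]; hi=2 → -6 -2 13 5 3 1 10 -1 7 0
v[mid]=13>-2: swap v[2],v[2]; hi=1 → -6 -2 13 5 3 1 10 -1 7 0
end: lo=1, hi=1; v = -6 -2 13 5 3 1 10 -1 7 0

-6 -2 13 5 3 1 10 -1 7 0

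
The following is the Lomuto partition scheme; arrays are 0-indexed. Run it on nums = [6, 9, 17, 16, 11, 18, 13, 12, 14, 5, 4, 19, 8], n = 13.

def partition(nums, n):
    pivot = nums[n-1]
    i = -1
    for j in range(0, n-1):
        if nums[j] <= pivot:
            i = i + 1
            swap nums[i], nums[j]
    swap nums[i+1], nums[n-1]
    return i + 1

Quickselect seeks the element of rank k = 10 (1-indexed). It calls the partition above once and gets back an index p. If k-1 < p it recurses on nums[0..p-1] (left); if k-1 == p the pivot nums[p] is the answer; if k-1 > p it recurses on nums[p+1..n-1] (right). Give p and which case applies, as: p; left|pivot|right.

pivot = nums[12] = 8; i = -1
j=0: nums[0]=6 ≤ 8 → i=0, swap nums[0],nums[0] (no change) → [6, 9, 17, 16, 11, 18, 13, 12, 14, 5, 4, 19, 8]
j=1: nums[1]=9 > 8 → no swap
j=2: nums[2]=17 > 8 → no swap
j=3: nums[3]=16 > 8 → no swap
j=4: nums[4]=11 > 8 → no swap
j=5: nums[5]=18 > 8 → no swap
j=6: nums[6]=13 > 8 → no swap
j=7: nums[7]=12 > 8 → no swap
j=8: nums[8]=14 > 8 → no swap
j=9: nums[9]=5 ≤ 8 → i=1, swap nums[1],nums[9] → [6, 5, 17, 16, 11, 18, 13, 12, 14, 9, 4, 19, 8]
j=10: nums[10]=4 ≤ 8 → i=2, swap nums[2],nums[10] → [6, 5, 4, 16, 11, 18, 13, 12, 14, 9, 17, 19, 8]
j=11: nums[11]=19 > 8 → no swap
final swap nums[3],nums[12] → [6, 5, 4, 8, 11, 18, 13, 12, 14, 9, 17, 19, 16]; return 3
p = 3; k-1 = 9 > 3 ⇒ right

3; right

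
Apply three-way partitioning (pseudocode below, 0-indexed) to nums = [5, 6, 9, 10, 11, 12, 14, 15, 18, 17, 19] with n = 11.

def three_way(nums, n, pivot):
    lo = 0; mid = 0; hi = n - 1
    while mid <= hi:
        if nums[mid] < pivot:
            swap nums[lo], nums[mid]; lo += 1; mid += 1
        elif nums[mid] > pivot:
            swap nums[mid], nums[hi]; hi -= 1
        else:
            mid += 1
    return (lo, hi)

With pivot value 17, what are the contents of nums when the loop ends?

[5, 6, 9, 10, 11, 12, 14, 15, 17, 19, 18]

pivot = 17; lo=0, mid=0, hi=10
nums[mid]=5<17: swap nums[0],nums[0]; lo=1,mid=1 → [5, 6, 9, 10, 11, 12, 14, 15, 18, 17, 19]
nums[mid]=6<17: swap nums[1],nums[1]; lo=2,mid=2 → [5, 6, 9, 10, 11, 12, 14, 15, 18, 17, 19]
nums[mid]=9<17: swap nums[2],nums[2]; lo=3,mid=3 → [5, 6, 9, 10, 11, 12, 14, 15, 18, 17, 19]
nums[mid]=10<17: swap nums[3],nums[3]; lo=4,mid=4 → [5, 6, 9, 10, 11, 12, 14, 15, 18, 17, 19]
nums[mid]=11<17: swap nums[4],nums[4]; lo=5,mid=5 → [5, 6, 9, 10, 11, 12, 14, 15, 18, 17, 19]
nums[mid]=12<17: swap nums[5],nums[5]; lo=6,mid=6 → [5, 6, 9, 10, 11, 12, 14, 15, 18, 17, 19]
nums[mid]=14<17: swap nums[6],nums[6]; lo=7,mid=7 → [5, 6, 9, 10, 11, 12, 14, 15, 18, 17, 19]
nums[mid]=15<17: swap nums[7],nums[7]; lo=8,mid=8 → [5, 6, 9, 10, 11, 12, 14, 15, 18, 17, 19]
nums[mid]=18>17: swap nums[8],nums[10]; hi=9 → [5, 6, 9, 10, 11, 12, 14, 15, 19, 17, 18]
nums[mid]=19>17: swap nums[8],nums[9]; hi=8 → [5, 6, 9, 10, 11, 12, 14, 15, 17, 19, 18]
nums[mid]=17=17: mid=9
end: lo=8, hi=8; nums = [5, 6, 9, 10, 11, 12, 14, 15, 17, 19, 18]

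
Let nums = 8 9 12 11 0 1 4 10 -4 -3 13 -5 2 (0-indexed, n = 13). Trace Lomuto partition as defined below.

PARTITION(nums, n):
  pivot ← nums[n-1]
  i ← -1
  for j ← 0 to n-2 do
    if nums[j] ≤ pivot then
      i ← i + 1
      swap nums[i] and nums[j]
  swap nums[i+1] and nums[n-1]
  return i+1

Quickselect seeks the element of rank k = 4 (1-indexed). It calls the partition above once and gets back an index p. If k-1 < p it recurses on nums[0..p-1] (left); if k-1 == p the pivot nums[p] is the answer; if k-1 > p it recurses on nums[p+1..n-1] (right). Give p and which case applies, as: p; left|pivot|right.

5; left

pivot = nums[12] = 2; i = -1
j=0: nums[0]=8 > 2 → no swap
j=1: nums[1]=9 > 2 → no swap
j=2: nums[2]=12 > 2 → no swap
j=3: nums[3]=11 > 2 → no swap
j=4: nums[4]=0 ≤ 2 → i=0, swap nums[0],nums[4] → 0 9 12 11 8 1 4 10 -4 -3 13 -5 2
j=5: nums[5]=1 ≤ 2 → i=1, swap nums[1],nums[5] → 0 1 12 11 8 9 4 10 -4 -3 13 -5 2
j=6: nums[6]=4 > 2 → no swap
j=7: nums[7]=10 > 2 → no swap
j=8: nums[8]=-4 ≤ 2 → i=2, swap nums[2],nums[8] → 0 1 -4 11 8 9 4 10 12 -3 13 -5 2
j=9: nums[9]=-3 ≤ 2 → i=3, swap nums[3],nums[9] → 0 1 -4 -3 8 9 4 10 12 11 13 -5 2
j=10: nums[10]=13 > 2 → no swap
j=11: nums[11]=-5 ≤ 2 → i=4, swap nums[4],nums[11] → 0 1 -4 -3 -5 9 4 10 12 11 13 8 2
final swap nums[5],nums[12] → 0 1 -4 -3 -5 2 4 10 12 11 13 8 9; return 5
p = 5; k-1 = 3 < 5 ⇒ left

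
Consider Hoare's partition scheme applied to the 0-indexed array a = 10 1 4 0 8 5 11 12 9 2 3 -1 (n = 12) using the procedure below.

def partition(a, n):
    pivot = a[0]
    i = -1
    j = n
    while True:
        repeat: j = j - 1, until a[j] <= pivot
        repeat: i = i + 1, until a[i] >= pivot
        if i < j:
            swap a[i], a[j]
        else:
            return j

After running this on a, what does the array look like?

-1 1 4 0 8 5 3 2 9 12 11 10

pivot = a[0] = 10; i = -1, j = 12
j→11 (a[11]=-1≤10), i→0 (a[0]=10≥10); i<j, swap → -1 1 4 0 8 5 11 12 9 2 3 10
j→10 (a[10]=3≤10), i→6 (a[6]=11≥10); i<j, swap → -1 1 4 0 8 5 3 12 9 2 11 10
j→9 (a[9]=2≤10), i→7 (a[7]=12≥10); i<j, swap → -1 1 4 0 8 5 3 2 9 12 11 10
j→8, i→9; i≥j, return j=8. a = -1 1 4 0 8 5 3 2 9 12 11 10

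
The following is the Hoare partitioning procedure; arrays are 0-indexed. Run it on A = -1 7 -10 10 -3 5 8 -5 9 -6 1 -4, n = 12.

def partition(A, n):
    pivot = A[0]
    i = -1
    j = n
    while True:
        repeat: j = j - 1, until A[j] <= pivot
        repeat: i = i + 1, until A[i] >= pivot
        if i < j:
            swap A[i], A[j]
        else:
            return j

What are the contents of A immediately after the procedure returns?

pivot = A[0] = -1; i = -1, j = 12
j→11 (A[11]=-4≤-1), i→0 (A[0]=-1≥-1); i<j, swap → -4 7 -10 10 -3 5 8 -5 9 -6 1 -1
j→9 (A[9]=-6≤-1), i→1 (A[1]=7≥-1); i<j, swap → -4 -6 -10 10 -3 5 8 -5 9 7 1 -1
j→7 (A[7]=-5≤-1), i→3 (A[3]=10≥-1); i<j, swap → -4 -6 -10 -5 -3 5 8 10 9 7 1 -1
j→4, i→5; i≥j, return j=4. A = -4 -6 -10 -5 -3 5 8 10 9 7 1 -1

-4 -6 -10 -5 -3 5 8 10 9 7 1 -1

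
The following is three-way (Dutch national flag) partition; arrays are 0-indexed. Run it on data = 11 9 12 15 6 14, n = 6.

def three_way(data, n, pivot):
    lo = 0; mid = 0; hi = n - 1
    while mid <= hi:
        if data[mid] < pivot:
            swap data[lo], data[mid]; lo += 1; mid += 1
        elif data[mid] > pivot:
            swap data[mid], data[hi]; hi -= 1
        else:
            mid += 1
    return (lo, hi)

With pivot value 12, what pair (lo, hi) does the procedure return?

(3, 3)

pivot = 12; lo=0, mid=0, hi=5
data[mid]=11<12: swap data[0],data[0]; lo=1,mid=1 → 11 9 12 15 6 14
data[mid]=9<12: swap data[1],data[1]; lo=2,mid=2 → 11 9 12 15 6 14
data[mid]=12=12: mid=3
data[mid]=15>12: swap data[3],data[5]; hi=4 → 11 9 12 14 6 15
data[mid]=14>12: swap data[3],data[4]; hi=3 → 11 9 12 6 14 15
data[mid]=6<12: swap data[2],data[3]; lo=3,mid=4 → 11 9 6 12 14 15
end: lo=3, hi=3; data = 11 9 6 12 14 15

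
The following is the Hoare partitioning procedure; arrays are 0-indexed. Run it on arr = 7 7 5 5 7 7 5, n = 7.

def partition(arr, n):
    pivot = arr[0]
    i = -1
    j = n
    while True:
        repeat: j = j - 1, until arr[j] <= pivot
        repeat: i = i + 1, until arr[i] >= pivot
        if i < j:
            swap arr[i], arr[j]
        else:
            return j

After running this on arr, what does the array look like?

pivot=7
j stops at 6 (5), i stops at 0 (7); swap ⇒ 5 7 5 5 7 7 7
j stops at 5 (7), i stops at 1 (7); swap ⇒ 5 7 5 5 7 7 7
j stops at 4, i stops at 4; i≥j ⇒ return 4. arr=5 7 5 5 7 7 7

5 7 5 5 7 7 7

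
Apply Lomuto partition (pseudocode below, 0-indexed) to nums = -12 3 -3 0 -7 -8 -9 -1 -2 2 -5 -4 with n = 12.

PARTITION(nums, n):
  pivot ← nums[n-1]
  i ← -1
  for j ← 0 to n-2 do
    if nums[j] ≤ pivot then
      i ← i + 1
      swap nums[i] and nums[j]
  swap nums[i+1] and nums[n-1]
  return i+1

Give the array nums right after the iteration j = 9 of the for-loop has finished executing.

-12 -7 -8 -9 3 -3 0 -1 -2 2 -5 -4

pivot = nums[11] = -4; i = -1
j=0: nums[0]=-12 ≤ -4 → i=0, swap nums[0],nums[0] (no change) → -12 3 -3 0 -7 -8 -9 -1 -2 2 -5 -4
j=1: nums[1]=3 > -4 → no swap
j=2: nums[2]=-3 > -4 → no swap
j=3: nums[3]=0 > -4 → no swap
j=4: nums[4]=-7 ≤ -4 → i=1, swap nums[1],nums[4] → -12 -7 -3 0 3 -8 -9 -1 -2 2 -5 -4
j=5: nums[5]=-8 ≤ -4 → i=2, swap nums[2],nums[5] → -12 -7 -8 0 3 -3 -9 -1 -2 2 -5 -4
j=6: nums[6]=-9 ≤ -4 → i=3, swap nums[3],nums[6] → -12 -7 -8 -9 3 -3 0 -1 -2 2 -5 -4
j=7: nums[7]=-1 > -4 → no swap
j=8: nums[8]=-2 > -4 → no swap
j=9: nums[9]=2 > -4 → no swap
(after j=9) nums = -12 -7 -8 -9 3 -3 0 -1 -2 2 -5 -4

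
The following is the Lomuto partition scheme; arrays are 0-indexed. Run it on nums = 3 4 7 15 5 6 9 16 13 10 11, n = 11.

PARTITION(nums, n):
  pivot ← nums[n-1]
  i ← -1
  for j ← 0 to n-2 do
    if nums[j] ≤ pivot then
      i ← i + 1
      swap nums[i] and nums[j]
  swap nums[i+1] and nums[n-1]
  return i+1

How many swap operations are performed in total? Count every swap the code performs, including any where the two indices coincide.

pivot = nums[10] = 11; i = -1
j=0: nums[0]=3 ≤ 11 → i=0, swap nums[0],nums[0] (no change) → 3 4 7 15 5 6 9 16 13 10 11
j=1: nums[1]=4 ≤ 11 → i=1, swap nums[1],nums[1] (no change) → 3 4 7 15 5 6 9 16 13 10 11
j=2: nums[2]=7 ≤ 11 → i=2, swap nums[2],nums[2] (no change) → 3 4 7 15 5 6 9 16 13 10 11
j=3: nums[3]=15 > 11 → no swap
j=4: nums[4]=5 ≤ 11 → i=3, swap nums[3],nums[4] → 3 4 7 5 15 6 9 16 13 10 11
j=5: nums[5]=6 ≤ 11 → i=4, swap nums[4],nums[5] → 3 4 7 5 6 15 9 16 13 10 11
j=6: nums[6]=9 ≤ 11 → i=5, swap nums[5],nums[6] → 3 4 7 5 6 9 15 16 13 10 11
j=7: nums[7]=16 > 11 → no swap
j=8: nums[8]=13 > 11 → no swap
j=9: nums[9]=10 ≤ 11 → i=6, swap nums[6],nums[9] → 3 4 7 5 6 9 10 16 13 15 11
final swap nums[7],nums[10] → 3 4 7 5 6 9 10 11 13 15 16; return 7

8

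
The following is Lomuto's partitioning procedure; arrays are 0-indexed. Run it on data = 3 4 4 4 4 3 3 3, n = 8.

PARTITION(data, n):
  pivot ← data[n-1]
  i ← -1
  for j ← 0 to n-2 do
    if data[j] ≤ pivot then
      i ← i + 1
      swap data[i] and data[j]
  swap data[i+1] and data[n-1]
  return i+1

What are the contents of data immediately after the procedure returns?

pivot=3, i=-1
j=0: 3≤3, i=0, swap(0,0) ⇒ 3 4 4 4 4 3 3 3
j=1: 4>3, skip
j=2: 4>3, skip
j=3: 4>3, skip
j=4: 4>3, skip
j=5: 3≤3, i=1, swap(1,5) ⇒ 3 3 4 4 4 4 3 3
j=6: 3≤3, i=2, swap(2,6) ⇒ 3 3 3 4 4 4 4 3
swap(3,7) ⇒ 3 3 3 3 4 4 4 4; return 3

3 3 3 3 4 4 4 4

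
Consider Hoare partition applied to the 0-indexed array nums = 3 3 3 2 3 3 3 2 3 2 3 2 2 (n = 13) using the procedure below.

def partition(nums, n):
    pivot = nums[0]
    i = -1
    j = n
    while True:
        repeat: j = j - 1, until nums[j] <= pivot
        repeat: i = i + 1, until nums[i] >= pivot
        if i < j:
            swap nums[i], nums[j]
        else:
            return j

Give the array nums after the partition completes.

pivot=3
j stops at 12 (2), i stops at 0 (3); swap ⇒ 2 3 3 2 3 3 3 2 3 2 3 2 3
j stops at 11 (2), i stops at 1 (3); swap ⇒ 2 2 3 2 3 3 3 2 3 2 3 3 3
j stops at 10 (3), i stops at 2 (3); swap ⇒ 2 2 3 2 3 3 3 2 3 2 3 3 3
j stops at 9 (2), i stops at 4 (3); swap ⇒ 2 2 3 2 2 3 3 2 3 3 3 3 3
j stops at 8 (3), i stops at 5 (3); swap ⇒ 2 2 3 2 2 3 3 2 3 3 3 3 3
j stops at 7 (2), i stops at 6 (3); swap ⇒ 2 2 3 2 2 3 2 3 3 3 3 3 3
j stops at 6, i stops at 7; i≥j ⇒ return 6. nums=2 2 3 2 2 3 2 3 3 3 3 3 3

2 2 3 2 2 3 2 3 3 3 3 3 3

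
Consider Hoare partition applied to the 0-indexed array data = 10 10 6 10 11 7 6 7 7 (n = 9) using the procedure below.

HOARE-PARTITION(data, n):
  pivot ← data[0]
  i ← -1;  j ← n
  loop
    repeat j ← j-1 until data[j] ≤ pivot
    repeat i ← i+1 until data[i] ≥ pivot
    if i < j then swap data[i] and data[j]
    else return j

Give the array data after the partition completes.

7 7 6 6 7 11 10 10 10

pivot=10
j stops at 8 (7), i stops at 0 (10); swap ⇒ 7 10 6 10 11 7 6 7 10
j stops at 7 (7), i stops at 1 (10); swap ⇒ 7 7 6 10 11 7 6 10 10
j stops at 6 (6), i stops at 3 (10); swap ⇒ 7 7 6 6 11 7 10 10 10
j stops at 5 (7), i stops at 4 (11); swap ⇒ 7 7 6 6 7 11 10 10 10
j stops at 4, i stops at 5; i≥j ⇒ return 4. data=7 7 6 6 7 11 10 10 10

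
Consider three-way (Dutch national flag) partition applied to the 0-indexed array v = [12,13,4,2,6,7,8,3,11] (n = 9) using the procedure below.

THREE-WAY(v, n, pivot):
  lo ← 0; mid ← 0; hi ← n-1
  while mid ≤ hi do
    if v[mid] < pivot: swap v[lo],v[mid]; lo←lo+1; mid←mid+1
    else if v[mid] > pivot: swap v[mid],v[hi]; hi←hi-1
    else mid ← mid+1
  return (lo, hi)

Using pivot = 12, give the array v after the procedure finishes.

[11,4,2,6,7,8,3,12,13]

lo=0 mid=0 hi=8
12=12: mid=1
13>12: swap(1,8), hi=7 ⇒ [12,11,4,2,6,7,8,3,13]
11<12: swap(0,1), lo=1 mid=2 ⇒ [11,12,4,2,6,7,8,3,13]
4<12: swap(1,2), lo=2 mid=3 ⇒ [11,4,12,2,6,7,8,3,13]
2<12: swap(2,3), lo=3 mid=4 ⇒ [11,4,2,12,6,7,8,3,13]
6<12: swap(3,4), lo=4 mid=5 ⇒ [11,4,2,6,12,7,8,3,13]
7<12: swap(4,5), lo=5 mid=6 ⇒ [11,4,2,6,7,12,8,3,13]
8<12: swap(5,6), lo=6 mid=7 ⇒ [11,4,2,6,7,8,12,3,13]
3<12: swap(6,7), lo=7 mid=8 ⇒ [11,4,2,6,7,8,3,12,13]
done. lo=7 hi=7; v=[11,4,2,6,7,8,3,12,13]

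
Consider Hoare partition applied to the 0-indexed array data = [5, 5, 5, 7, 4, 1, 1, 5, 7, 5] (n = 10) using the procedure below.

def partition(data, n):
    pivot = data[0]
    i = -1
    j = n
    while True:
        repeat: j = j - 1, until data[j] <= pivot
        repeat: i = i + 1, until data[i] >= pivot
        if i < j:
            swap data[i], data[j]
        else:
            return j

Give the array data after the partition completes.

[5, 5, 1, 1, 4, 7, 5, 5, 7, 5]

pivot = data[0] = 5; i = -1, j = 10
j→9 (data[9]=5≤5), i→0 (data[0]=5≥5); i<j, swap → [5, 5, 5, 7, 4, 1, 1, 5, 7, 5]
j→7 (data[7]=5≤5), i→1 (data[1]=5≥5); i<j, swap → [5, 5, 5, 7, 4, 1, 1, 5, 7, 5]
j→6 (data[6]=1≤5), i→2 (data[2]=5≥5); i<j, swap → [5, 5, 1, 7, 4, 1, 5, 5, 7, 5]
j→5 (data[5]=1≤5), i→3 (data[3]=7≥5); i<j, swap → [5, 5, 1, 1, 4, 7, 5, 5, 7, 5]
j→4, i→5; i≥j, return j=4. data = [5, 5, 1, 1, 4, 7, 5, 5, 7, 5]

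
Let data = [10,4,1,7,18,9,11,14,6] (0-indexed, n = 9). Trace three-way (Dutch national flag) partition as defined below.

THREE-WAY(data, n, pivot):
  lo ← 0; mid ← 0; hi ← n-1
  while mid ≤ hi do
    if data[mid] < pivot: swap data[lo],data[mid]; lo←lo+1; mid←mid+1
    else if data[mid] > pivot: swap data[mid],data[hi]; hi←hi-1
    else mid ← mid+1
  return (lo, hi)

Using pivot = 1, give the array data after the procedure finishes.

[1,4,7,18,9,11,14,6,10]

lo=0 mid=0 hi=8
10>1: swap(0,8), hi=7 ⇒ [6,4,1,7,18,9,11,14,10]
6>1: swap(0,7), hi=6 ⇒ [14,4,1,7,18,9,11,6,10]
14>1: swap(0,6), hi=5 ⇒ [11,4,1,7,18,9,14,6,10]
11>1: swap(0,5), hi=4 ⇒ [9,4,1,7,18,11,14,6,10]
9>1: swap(0,4), hi=3 ⇒ [18,4,1,7,9,11,14,6,10]
18>1: swap(0,3), hi=2 ⇒ [7,4,1,18,9,11,14,6,10]
7>1: swap(0,2), hi=1 ⇒ [1,4,7,18,9,11,14,6,10]
1=1: mid=1
4>1: swap(1,1), hi=0 ⇒ [1,4,7,18,9,11,14,6,10]
done. lo=0 hi=0; data=[1,4,7,18,9,11,14,6,10]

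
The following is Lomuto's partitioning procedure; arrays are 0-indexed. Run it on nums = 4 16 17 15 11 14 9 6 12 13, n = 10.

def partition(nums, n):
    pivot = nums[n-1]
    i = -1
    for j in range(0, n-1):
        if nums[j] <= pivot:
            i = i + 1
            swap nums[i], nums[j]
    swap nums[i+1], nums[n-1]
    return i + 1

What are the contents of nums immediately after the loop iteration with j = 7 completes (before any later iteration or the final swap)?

pivot=13, i=-1
j=0: 4≤13, i=0, swap(0,0) ⇒ 4 16 17 15 11 14 9 6 12 13
j=1: 16>13, skip
j=2: 17>13, skip
j=3: 15>13, skip
j=4: 11≤13, i=1, swap(1,4) ⇒ 4 11 17 15 16 14 9 6 12 13
j=5: 14>13, skip
j=6: 9≤13, i=2, swap(2,6) ⇒ 4 11 9 15 16 14 17 6 12 13
j=7: 6≤13, i=3, swap(3,7) ⇒ 4 11 9 6 16 14 17 15 12 13
(after j=7) nums = 4 11 9 6 16 14 17 15 12 13

4 11 9 6 16 14 17 15 12 13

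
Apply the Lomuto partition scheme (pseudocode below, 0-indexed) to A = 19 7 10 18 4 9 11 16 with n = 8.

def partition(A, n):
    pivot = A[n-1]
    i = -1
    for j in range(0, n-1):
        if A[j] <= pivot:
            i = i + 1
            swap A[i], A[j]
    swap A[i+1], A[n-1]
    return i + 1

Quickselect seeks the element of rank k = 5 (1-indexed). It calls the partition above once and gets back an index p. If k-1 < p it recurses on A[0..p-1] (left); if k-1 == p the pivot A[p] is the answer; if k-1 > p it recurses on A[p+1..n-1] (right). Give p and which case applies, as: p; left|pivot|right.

pivot = A[7] = 16; i = -1
j=0: A[0]=19 > 16 → no swap
j=1: A[1]=7 ≤ 16 → i=0, swap A[0],A[1] → 7 19 10 18 4 9 11 16
j=2: A[2]=10 ≤ 16 → i=1, swap A[1],A[2] → 7 10 19 18 4 9 11 16
j=3: A[3]=18 > 16 → no swap
j=4: A[4]=4 ≤ 16 → i=2, swap A[2],A[4] → 7 10 4 18 19 9 11 16
j=5: A[5]=9 ≤ 16 → i=3, swap A[3],A[5] → 7 10 4 9 19 18 11 16
j=6: A[6]=11 ≤ 16 → i=4, swap A[4],A[6] → 7 10 4 9 11 18 19 16
final swap A[5],A[7] → 7 10 4 9 11 16 19 18; return 5
p = 5; k-1 = 4 < 5 ⇒ left

5; left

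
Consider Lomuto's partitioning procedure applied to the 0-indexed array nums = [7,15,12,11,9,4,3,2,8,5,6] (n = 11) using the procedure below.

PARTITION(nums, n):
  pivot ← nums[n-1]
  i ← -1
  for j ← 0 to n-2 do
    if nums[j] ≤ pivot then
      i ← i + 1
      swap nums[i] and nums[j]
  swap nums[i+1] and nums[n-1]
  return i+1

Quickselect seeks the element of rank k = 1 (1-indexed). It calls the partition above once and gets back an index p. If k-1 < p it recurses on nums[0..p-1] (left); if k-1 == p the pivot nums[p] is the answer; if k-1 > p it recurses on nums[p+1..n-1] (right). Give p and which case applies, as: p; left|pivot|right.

4; left

pivot=6, i=-1
j=0: 7>6, skip
j=1: 15>6, skip
j=2: 12>6, skip
j=3: 11>6, skip
j=4: 9>6, skip
j=5: 4≤6, i=0, swap(0,5) ⇒ [4,15,12,11,9,7,3,2,8,5,6]
j=6: 3≤6, i=1, swap(1,6) ⇒ [4,3,12,11,9,7,15,2,8,5,6]
j=7: 2≤6, i=2, swap(2,7) ⇒ [4,3,2,11,9,7,15,12,8,5,6]
j=8: 8>6, skip
j=9: 5≤6, i=3, swap(3,9) ⇒ [4,3,2,5,9,7,15,12,8,11,6]
swap(4,10) ⇒ [4,3,2,5,6,7,15,12,8,11,9]; return 4
p = 4; k-1 = 0 < 4 ⇒ left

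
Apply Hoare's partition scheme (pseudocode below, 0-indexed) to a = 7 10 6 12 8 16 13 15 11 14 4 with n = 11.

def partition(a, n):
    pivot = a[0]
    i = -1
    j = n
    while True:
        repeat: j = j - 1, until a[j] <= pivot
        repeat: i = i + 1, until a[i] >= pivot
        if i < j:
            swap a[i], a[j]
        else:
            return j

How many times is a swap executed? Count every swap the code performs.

pivot = a[0] = 7; i = -1, j = 11
j→10 (a[10]=4≤7), i→0 (a[0]=7≥7); i<j, swap → 4 10 6 12 8 16 13 15 11 14 7
j→2 (a[2]=6≤7), i→1 (a[1]=10≥7); i<j, swap → 4 6 10 12 8 16 13 15 11 14 7
j→1, i→2; i≥j, return j=1. a = 4 6 10 12 8 16 13 15 11 14 7

2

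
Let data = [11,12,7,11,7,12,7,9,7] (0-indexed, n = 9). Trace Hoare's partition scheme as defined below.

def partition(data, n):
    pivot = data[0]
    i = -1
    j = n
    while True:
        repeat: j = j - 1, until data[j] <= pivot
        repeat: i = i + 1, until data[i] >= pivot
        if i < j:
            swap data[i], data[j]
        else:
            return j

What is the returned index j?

pivot = data[0] = 11; i = -1, j = 9
j→8 (data[8]=7≤11), i→0 (data[0]=11≥11); i<j, swap → [7,12,7,11,7,12,7,9,11]
j→7 (data[7]=9≤11), i→1 (data[1]=12≥11); i<j, swap → [7,9,7,11,7,12,7,12,11]
j→6 (data[6]=7≤11), i→3 (data[3]=11≥11); i<j, swap → [7,9,7,7,7,12,11,12,11]
j→4, i→5; i≥j, return j=4. data = [7,9,7,7,7,12,11,12,11]

4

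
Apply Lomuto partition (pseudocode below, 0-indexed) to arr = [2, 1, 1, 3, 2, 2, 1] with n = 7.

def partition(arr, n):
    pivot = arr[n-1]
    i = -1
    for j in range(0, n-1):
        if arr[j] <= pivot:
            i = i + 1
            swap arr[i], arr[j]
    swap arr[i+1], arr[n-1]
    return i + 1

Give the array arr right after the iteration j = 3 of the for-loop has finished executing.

pivot = arr[6] = 1; i = -1
j=0: arr[0]=2 > 1 → no swap
j=1: arr[1]=1 ≤ 1 → i=0, swap arr[0],arr[1] → [1, 2, 1, 3, 2, 2, 1]
j=2: arr[2]=1 ≤ 1 → i=1, swap arr[1],arr[2] → [1, 1, 2, 3, 2, 2, 1]
j=3: arr[3]=3 > 1 → no swap
(after j=3) arr = [1, 1, 2, 3, 2, 2, 1]

[1, 1, 2, 3, 2, 2, 1]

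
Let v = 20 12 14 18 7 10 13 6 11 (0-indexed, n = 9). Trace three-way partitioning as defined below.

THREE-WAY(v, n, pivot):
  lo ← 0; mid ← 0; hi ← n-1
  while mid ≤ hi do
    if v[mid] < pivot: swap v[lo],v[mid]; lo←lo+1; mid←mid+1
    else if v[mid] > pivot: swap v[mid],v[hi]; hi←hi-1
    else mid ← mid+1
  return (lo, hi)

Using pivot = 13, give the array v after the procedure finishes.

pivot = 13; lo=0, mid=0, hi=8
v[mid]=20>13: swap v[0],v[8]; hi=7 → 11 12 14 18 7 10 13 6 20
v[mid]=11<13: swap v[0],v[0]; lo=1,mid=1 → 11 12 14 18 7 10 13 6 20
v[mid]=12<13: swap v[1],v[1]; lo=2,mid=2 → 11 12 14 18 7 10 13 6 20
v[mid]=14>13: swap v[2],v[7]; hi=6 → 11 12 6 18 7 10 13 14 20
v[mid]=6<13: swap v[2],v[2]; lo=3,mid=3 → 11 12 6 18 7 10 13 14 20
v[mid]=18>13: swap v[3],v[6]; hi=5 → 11 12 6 13 7 10 18 14 20
v[mid]=13=13: mid=4
v[mid]=7<13: swap v[3],v[4]; lo=4,mid=5 → 11 12 6 7 13 10 18 14 20
v[mid]=10<13: swap v[4],v[5]; lo=5,mid=6 → 11 12 6 7 10 13 18 14 20
end: lo=5, hi=5; v = 11 12 6 7 10 13 18 14 20

11 12 6 7 10 13 18 14 20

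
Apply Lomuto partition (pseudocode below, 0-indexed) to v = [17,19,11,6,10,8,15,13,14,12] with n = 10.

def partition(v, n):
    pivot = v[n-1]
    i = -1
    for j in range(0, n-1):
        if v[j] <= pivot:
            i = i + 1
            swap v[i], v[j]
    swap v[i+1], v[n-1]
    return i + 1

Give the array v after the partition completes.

pivot = v[9] = 12; i = -1
j=0: v[0]=17 > 12 → no swap
j=1: v[1]=19 > 12 → no swap
j=2: v[2]=11 ≤ 12 → i=0, swap v[0],v[2] → [11,19,17,6,10,8,15,13,14,12]
j=3: v[3]=6 ≤ 12 → i=1, swap v[1],v[3] → [11,6,17,19,10,8,15,13,14,12]
j=4: v[4]=10 ≤ 12 → i=2, swap v[2],v[4] → [11,6,10,19,17,8,15,13,14,12]
j=5: v[5]=8 ≤ 12 → i=3, swap v[3],v[5] → [11,6,10,8,17,19,15,13,14,12]
j=6: v[6]=15 > 12 → no swap
j=7: v[7]=13 > 12 → no swap
j=8: v[8]=14 > 12 → no swap
final swap v[4],v[9] → [11,6,10,8,12,19,15,13,14,17]; return 4

[11,6,10,8,12,19,15,13,14,17]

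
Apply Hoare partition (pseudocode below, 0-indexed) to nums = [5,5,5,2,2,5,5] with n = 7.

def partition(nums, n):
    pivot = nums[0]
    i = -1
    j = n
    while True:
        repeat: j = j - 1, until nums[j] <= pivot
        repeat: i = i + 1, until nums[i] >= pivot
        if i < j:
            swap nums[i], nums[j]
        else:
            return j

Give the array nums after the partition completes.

[5,5,2,2,5,5,5]

pivot=5
j stops at 6 (5), i stops at 0 (5); swap ⇒ [5,5,5,2,2,5,5]
j stops at 5 (5), i stops at 1 (5); swap ⇒ [5,5,5,2,2,5,5]
j stops at 4 (2), i stops at 2 (5); swap ⇒ [5,5,2,2,5,5,5]
j stops at 3, i stops at 4; i≥j ⇒ return 3. nums=[5,5,2,2,5,5,5]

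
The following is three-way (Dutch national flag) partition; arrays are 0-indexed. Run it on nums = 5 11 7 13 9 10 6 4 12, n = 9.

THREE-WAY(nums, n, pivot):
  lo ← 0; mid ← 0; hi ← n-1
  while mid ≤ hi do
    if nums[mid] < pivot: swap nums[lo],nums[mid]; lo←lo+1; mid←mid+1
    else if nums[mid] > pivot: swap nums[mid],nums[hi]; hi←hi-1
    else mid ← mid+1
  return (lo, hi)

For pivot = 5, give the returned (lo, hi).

(1, 1)

lo=0 mid=0 hi=8
5=5: mid=1
11>5: swap(1,8), hi=7 ⇒ 5 12 7 13 9 10 6 4 11
12>5: swap(1,7), hi=6 ⇒ 5 4 7 13 9 10 6 12 11
4<5: swap(0,1), lo=1 mid=2 ⇒ 4 5 7 13 9 10 6 12 11
7>5: swap(2,6), hi=5 ⇒ 4 5 6 13 9 10 7 12 11
6>5: swap(2,5), hi=4 ⇒ 4 5 10 13 9 6 7 12 11
10>5: swap(2,4), hi=3 ⇒ 4 5 9 13 10 6 7 12 11
9>5: swap(2,3), hi=2 ⇒ 4 5 13 9 10 6 7 12 11
13>5: swap(2,2), hi=1 ⇒ 4 5 13 9 10 6 7 12 11
done. lo=1 hi=1; nums=4 5 13 9 10 6 7 12 11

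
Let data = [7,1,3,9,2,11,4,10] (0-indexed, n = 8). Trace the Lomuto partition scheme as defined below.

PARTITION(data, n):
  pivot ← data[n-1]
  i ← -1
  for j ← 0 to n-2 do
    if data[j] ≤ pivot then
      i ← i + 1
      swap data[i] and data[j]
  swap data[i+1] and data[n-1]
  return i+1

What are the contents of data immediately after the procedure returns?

[7,1,3,9,2,4,10,11]

pivot = data[7] = 10; i = -1
j=0: data[0]=7 ≤ 10 → i=0, swap data[0],data[0] (no change) → [7,1,3,9,2,11,4,10]
j=1: data[1]=1 ≤ 10 → i=1, swap data[1],data[1] (no change) → [7,1,3,9,2,11,4,10]
j=2: data[2]=3 ≤ 10 → i=2, swap data[2],data[2] (no change) → [7,1,3,9,2,11,4,10]
j=3: data[3]=9 ≤ 10 → i=3, swap data[3],data[3] (no change) → [7,1,3,9,2,11,4,10]
j=4: data[4]=2 ≤ 10 → i=4, swap data[4],data[4] (no change) → [7,1,3,9,2,11,4,10]
j=5: data[5]=11 > 10 → no swap
j=6: data[6]=4 ≤ 10 → i=5, swap data[5],data[6] → [7,1,3,9,2,4,11,10]
final swap data[6],data[7] → [7,1,3,9,2,4,10,11]; return 6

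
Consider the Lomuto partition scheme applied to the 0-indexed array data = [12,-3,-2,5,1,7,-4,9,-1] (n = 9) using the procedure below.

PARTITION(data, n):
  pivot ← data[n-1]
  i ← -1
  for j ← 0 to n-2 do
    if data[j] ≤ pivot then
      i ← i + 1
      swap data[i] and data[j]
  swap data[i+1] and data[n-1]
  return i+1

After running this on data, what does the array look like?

pivot=-1, i=-1
j=0: 12>-1, skip
j=1: -3≤-1, i=0, swap(0,1) ⇒ [-3,12,-2,5,1,7,-4,9,-1]
j=2: -2≤-1, i=1, swap(1,2) ⇒ [-3,-2,12,5,1,7,-4,9,-1]
j=3: 5>-1, skip
j=4: 1>-1, skip
j=5: 7>-1, skip
j=6: -4≤-1, i=2, swap(2,6) ⇒ [-3,-2,-4,5,1,7,12,9,-1]
j=7: 9>-1, skip
swap(3,8) ⇒ [-3,-2,-4,-1,1,7,12,9,5]; return 3

[-3,-2,-4,-1,1,7,12,9,5]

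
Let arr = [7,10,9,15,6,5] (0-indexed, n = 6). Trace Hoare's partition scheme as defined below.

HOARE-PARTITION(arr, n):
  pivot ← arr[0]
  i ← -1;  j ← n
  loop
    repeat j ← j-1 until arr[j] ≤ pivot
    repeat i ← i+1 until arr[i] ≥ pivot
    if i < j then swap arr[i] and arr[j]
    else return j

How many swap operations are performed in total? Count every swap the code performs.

2

pivot = arr[0] = 7; i = -1, j = 6
j→5 (arr[5]=5≤7), i→0 (arr[0]=7≥7); i<j, swap → [5,10,9,15,6,7]
j→4 (arr[4]=6≤7), i→1 (arr[1]=10≥7); i<j, swap → [5,6,9,15,10,7]
j→1, i→2; i≥j, return j=1. arr = [5,6,9,15,10,7]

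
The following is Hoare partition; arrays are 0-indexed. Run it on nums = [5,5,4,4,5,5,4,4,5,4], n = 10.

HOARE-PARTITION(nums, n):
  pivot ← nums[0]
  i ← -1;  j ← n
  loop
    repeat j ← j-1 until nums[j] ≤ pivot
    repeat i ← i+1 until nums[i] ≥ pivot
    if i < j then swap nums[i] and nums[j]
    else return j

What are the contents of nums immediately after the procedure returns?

[4,5,4,4,4,4,5,5,5,5]

pivot = nums[0] = 5; i = -1, j = 10
j→9 (nums[9]=4≤5), i→0 (nums[0]=5≥5); i<j, swap → [4,5,4,4,5,5,4,4,5,5]
j→8 (nums[8]=5≤5), i→1 (nums[1]=5≥5); i<j, swap → [4,5,4,4,5,5,4,4,5,5]
j→7 (nums[7]=4≤5), i→4 (nums[4]=5≥5); i<j, swap → [4,5,4,4,4,5,4,5,5,5]
j→6 (nums[6]=4≤5), i→5 (nums[5]=5≥5); i<j, swap → [4,5,4,4,4,4,5,5,5,5]
j→5, i→6; i≥j, return j=5. nums = [4,5,4,4,4,4,5,5,5,5]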